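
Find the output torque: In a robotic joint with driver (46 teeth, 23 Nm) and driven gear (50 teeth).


Given: N1 = 46, N2 = 50, T1 = 23 Nm
Using T2/T1 = N2/N1
T2 = T1 * N2 / N1
T2 = 23 * 50 / 46
T2 = 1150 / 46
T2 = 25 Nm

25 Nm


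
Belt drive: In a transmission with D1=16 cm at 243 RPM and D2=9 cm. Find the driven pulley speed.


Given: D1 = 16 cm, w1 = 243 RPM, D2 = 9 cm
Using D1*w1 = D2*w2
w2 = D1*w1 / D2
w2 = 16*243 / 9
w2 = 3888 / 9
w2 = 432 RPM

432 RPM


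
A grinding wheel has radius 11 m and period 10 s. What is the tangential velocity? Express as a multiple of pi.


Given: radius r = 11 m, period T = 10 s
Using v = 2*pi*r / T
v = 2*pi*11 / 10
v = 22*pi / 10
v = 11/5*pi m/s

11/5*pi m/s


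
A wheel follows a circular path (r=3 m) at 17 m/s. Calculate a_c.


Given: v = 17 m/s, r = 3 m
Using a_c = v^2 / r
a_c = 17^2 / 3
a_c = 289 / 3
a_c = 289/3 m/s^2

289/3 m/s^2


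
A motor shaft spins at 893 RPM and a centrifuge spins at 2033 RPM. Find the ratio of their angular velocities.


Given: RPM_A = 893, RPM_B = 2033
omega = 2*pi*RPM/60, so omega_A/omega_B = RPM_A / RPM_B
omega_A/omega_B = 893 / 2033
omega_A/omega_B = 47/107

47/107


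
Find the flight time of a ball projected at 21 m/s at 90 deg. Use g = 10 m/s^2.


Given: v0 = 21 m/s, theta = 90 deg, g = 10 m/s^2
sin(90) = 1
Using T = 2*v0*sin(theta) / g
T = 2*21*1 / 10
T = 42 / 10
T = 21/5 s

21/5 s


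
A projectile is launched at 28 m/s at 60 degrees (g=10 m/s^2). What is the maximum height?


Given: v0 = 28 m/s, theta = 60 deg, g = 10 m/s^2
sin^2(60) = 3/4
Using H = v0^2 * sin^2(theta) / (2*g)
H = 28^2 * 3/4 / (2*10)
H = 784 * 3/4 / 20
H = 588 / 20
H = 147/5 m

147/5 m


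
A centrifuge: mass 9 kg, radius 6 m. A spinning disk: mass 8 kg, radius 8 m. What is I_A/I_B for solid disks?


Given: M1=9 kg, R1=6 m, M2=8 kg, R2=8 m
For a disk: I = (1/2)*M*R^2, so I_A/I_B = (M1*R1^2)/(M2*R2^2)
M1*R1^2 = 9*36 = 324
M2*R2^2 = 8*64 = 512
I_A/I_B = 324/512 = 81/128

81/128


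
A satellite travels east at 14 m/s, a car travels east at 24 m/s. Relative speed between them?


Given: v_A = 14 m/s east, v_B = 24 m/s east
Both move in the same direction; relative speed = |v_A - v_B|
|14 - 24| = |-10|
= 10 m/s

10 m/s


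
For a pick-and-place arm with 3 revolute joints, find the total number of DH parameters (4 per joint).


Given: 3 joints, 4 DH parameters per joint (d, theta, a, alpha)
Total DH parameters = number_of_joints * 4
Total = 3 * 4
Total = 12

12


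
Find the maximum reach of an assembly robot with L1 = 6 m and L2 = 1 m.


Given: L1 = 6 m, L2 = 1 m
For a 2-link planar arm, max reach = L1 + L2 (fully extended)
Max reach = 6 + 1
Max reach = 7 m

7 m


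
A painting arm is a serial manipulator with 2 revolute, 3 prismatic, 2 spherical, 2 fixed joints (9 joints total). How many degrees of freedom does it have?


Given: serial robot with 2 revolute, 3 prismatic, 2 spherical, 2 fixed joints
DOF contribution per joint type: revolute=1, prismatic=1, spherical=3, fixed=0
DOF = 2*1 + 3*1 + 2*3 + 2*0
DOF = 11

11


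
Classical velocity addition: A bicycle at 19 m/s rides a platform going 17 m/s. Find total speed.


Given: object velocity = 19 m/s, platform velocity = 17 m/s (same direction)
Using classical velocity addition: v_total = v_object + v_platform
v_total = 19 + 17
v_total = 36 m/s

36 m/s


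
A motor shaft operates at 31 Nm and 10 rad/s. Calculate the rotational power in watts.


Given: tau = 31 Nm, omega = 10 rad/s
Using P = tau * omega
P = 31 * 10
P = 310 W

310 W


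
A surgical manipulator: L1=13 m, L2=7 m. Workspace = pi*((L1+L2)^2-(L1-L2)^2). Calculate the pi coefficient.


Given: L1 = 13, L2 = 7
(L1+L2)^2 = (20)^2 = 400
(L1-L2)^2 = (6)^2 = 36
Difference = 400 - 36 = 364
This equals 4*L1*L2 = 4*13*7 = 364
Workspace area = 364*pi

364


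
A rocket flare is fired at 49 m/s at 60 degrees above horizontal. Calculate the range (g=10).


Given: v0 = 49 m/s, theta = 60 deg, g = 10 m/s^2
sin(2*60) = sin(120) = sqrt(3)/2
Using R = v0^2 * sin(2*theta) / g
R = 49^2 * (sqrt(3)/2) / 10
R = 2401 * sqrt(3) / 20
R = 2401/20*sqrt(3) m

2401/20*sqrt(3) m


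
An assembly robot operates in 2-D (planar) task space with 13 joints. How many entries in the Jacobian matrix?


Given: task space dimension = 2, joints = 13
Jacobian is a 2 x 13 matrix
Total entries = rows * columns
Total = 2 * 13
Total = 26

26


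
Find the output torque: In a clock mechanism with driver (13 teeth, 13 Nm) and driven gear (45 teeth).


Given: N1 = 13, N2 = 45, T1 = 13 Nm
Using T2/T1 = N2/N1
T2 = T1 * N2 / N1
T2 = 13 * 45 / 13
T2 = 585 / 13
T2 = 45 Nm

45 Nm


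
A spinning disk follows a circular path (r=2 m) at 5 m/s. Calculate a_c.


Given: v = 5 m/s, r = 2 m
Using a_c = v^2 / r
a_c = 5^2 / 2
a_c = 25 / 2
a_c = 25/2 m/s^2

25/2 m/s^2


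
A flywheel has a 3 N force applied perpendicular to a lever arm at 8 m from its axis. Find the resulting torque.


Given: F = 3 N, r = 8 m, angle = 90 deg (perpendicular)
Using tau = F * r * sin(90)
sin(90) = 1
tau = 3 * 8 * 1
tau = 24 Nm

24 Nm


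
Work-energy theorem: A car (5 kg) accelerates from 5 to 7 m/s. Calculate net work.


Given: m = 5 kg, v0 = 5 m/s, v = 7 m/s
Using W = (1/2)*m*(v^2 - v0^2)
v^2 = 7^2 = 49
v0^2 = 5^2 = 25
v^2 - v0^2 = 49 - 25 = 24
W = (1/2)*5*24 = 60 J

60 J


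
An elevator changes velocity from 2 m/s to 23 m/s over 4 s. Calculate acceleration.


Given: initial velocity v0 = 2 m/s, final velocity v = 23 m/s, time t = 4 s
Using a = (v - v0) / t
a = (23 - 2) / 4
a = 21 / 4
a = 21/4 m/s^2

21/4 m/s^2


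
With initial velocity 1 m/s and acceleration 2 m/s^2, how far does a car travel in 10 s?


Given: v0 = 1 m/s, a = 2 m/s^2, t = 10 s
Using s = v0*t + (1/2)*a*t^2
s = 1*10 + (1/2)*2*10^2
s = 10 + (1/2)*200
s = 10 + 100
s = 110

110 m


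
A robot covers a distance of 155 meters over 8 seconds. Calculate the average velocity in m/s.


Given: distance d = 155 m, time t = 8 s
Using v = d / t
v = 155 / 8
v = 155/8 m/s

155/8 m/s


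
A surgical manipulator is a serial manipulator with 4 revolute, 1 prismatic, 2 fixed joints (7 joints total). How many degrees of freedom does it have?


Given: serial robot with 4 revolute, 1 prismatic, 2 fixed joints
DOF contribution per joint type: revolute=1, prismatic=1, spherical=3, fixed=0
DOF = 4*1 + 1*1 + 2*0
DOF = 5

5


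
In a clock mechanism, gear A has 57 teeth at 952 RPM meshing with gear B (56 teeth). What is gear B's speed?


Given: N1 = 57 teeth, w1 = 952 RPM, N2 = 56 teeth
Using N1*w1 = N2*w2
w2 = N1*w1 / N2
w2 = 57*952 / 56
w2 = 54264 / 56
w2 = 969 RPM

969 RPM


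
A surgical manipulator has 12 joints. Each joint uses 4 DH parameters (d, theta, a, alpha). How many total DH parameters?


Given: 12 joints, 4 DH parameters per joint (d, theta, a, alpha)
Total DH parameters = number_of_joints * 4
Total = 12 * 4
Total = 48

48


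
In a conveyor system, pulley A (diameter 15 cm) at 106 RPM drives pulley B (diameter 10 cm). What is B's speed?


Given: D1 = 15 cm, w1 = 106 RPM, D2 = 10 cm
Using D1*w1 = D2*w2
w2 = D1*w1 / D2
w2 = 15*106 / 10
w2 = 1590 / 10
w2 = 159 RPM

159 RPM


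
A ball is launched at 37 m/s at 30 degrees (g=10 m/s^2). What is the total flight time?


Given: v0 = 37 m/s, theta = 30 deg, g = 10 m/s^2
sin(30) = 1/2
Using T = 2*v0*sin(theta) / g
T = 2*37*1/2 / 10
T = 37 / 10
T = 37/10 s

37/10 s


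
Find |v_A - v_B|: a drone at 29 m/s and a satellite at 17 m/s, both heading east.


Given: v_A = 29 m/s east, v_B = 17 m/s east
Both move in the same direction; relative speed = |v_A - v_B|
|29 - 17| = |12|
= 12 m/s

12 m/s


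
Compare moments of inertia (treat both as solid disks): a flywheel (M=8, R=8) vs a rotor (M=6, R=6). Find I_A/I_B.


Given: M1=8 kg, R1=8 m, M2=6 kg, R2=6 m
For a disk: I = (1/2)*M*R^2, so I_A/I_B = (M1*R1^2)/(M2*R2^2)
M1*R1^2 = 8*64 = 512
M2*R2^2 = 6*36 = 216
I_A/I_B = 512/216 = 64/27

64/27


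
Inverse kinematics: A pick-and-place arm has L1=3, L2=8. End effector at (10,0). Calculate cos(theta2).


Given: L1 = 3, L2 = 8, target (x, y) = (10, 0)
Using cos(theta2) = (x^2 + y^2 - L1^2 - L2^2) / (2*L1*L2)
x^2 + y^2 = 10^2 + 0 = 100
L1^2 + L2^2 = 9 + 64 = 73
Numerator = 100 - 73 = 27
Denominator = 2*3*8 = 48
cos(theta2) = 27/48 = 9/16

9/16


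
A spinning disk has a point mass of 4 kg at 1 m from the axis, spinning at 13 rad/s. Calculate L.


Given: m = 4 kg, r = 1 m, omega = 13 rad/s
For a point mass: I = m*r^2
I = 4*1^2 = 4*1 = 4
L = I*omega = 4*13
L = 52 kg*m^2/s

52 kg*m^2/s


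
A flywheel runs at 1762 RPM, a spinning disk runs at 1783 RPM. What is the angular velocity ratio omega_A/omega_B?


Given: RPM_A = 1762, RPM_B = 1783
omega = 2*pi*RPM/60, so omega_A/omega_B = RPM_A / RPM_B
omega_A/omega_B = 1762 / 1783
omega_A/omega_B = 1762/1783

1762/1783


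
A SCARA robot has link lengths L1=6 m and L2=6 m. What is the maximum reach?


Given: L1 = 6 m, L2 = 6 m
For a 2-link planar arm, max reach = L1 + L2 (fully extended)
Max reach = 6 + 6
Max reach = 12 m

12 m


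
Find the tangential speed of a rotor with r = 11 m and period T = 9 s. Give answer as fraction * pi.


Given: radius r = 11 m, period T = 9 s
Using v = 2*pi*r / T
v = 2*pi*11 / 9
v = 22*pi / 9
v = 22/9*pi m/s

22/9*pi m/s


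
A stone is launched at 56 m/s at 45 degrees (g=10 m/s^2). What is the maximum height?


Given: v0 = 56 m/s, theta = 45 deg, g = 10 m/s^2
sin^2(45) = 1/2
Using H = v0^2 * sin^2(theta) / (2*g)
H = 56^2 * 1/2 / (2*10)
H = 3136 * 1/2 / 20
H = 1568 / 20
H = 392/5 m

392/5 m


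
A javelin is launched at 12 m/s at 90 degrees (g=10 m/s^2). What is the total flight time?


Given: v0 = 12 m/s, theta = 90 deg, g = 10 m/s^2
sin(90) = 1
Using T = 2*v0*sin(theta) / g
T = 2*12*1 / 10
T = 24 / 10
T = 12/5 s

12/5 s


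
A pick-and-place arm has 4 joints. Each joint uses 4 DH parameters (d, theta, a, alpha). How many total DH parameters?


Given: 4 joints, 4 DH parameters per joint (d, theta, a, alpha)
Total DH parameters = number_of_joints * 4
Total = 4 * 4
Total = 16

16


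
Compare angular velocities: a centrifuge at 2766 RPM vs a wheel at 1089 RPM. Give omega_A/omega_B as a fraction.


Given: RPM_A = 2766, RPM_B = 1089
omega = 2*pi*RPM/60, so omega_A/omega_B = RPM_A / RPM_B
omega_A/omega_B = 2766 / 1089
omega_A/omega_B = 922/363

922/363


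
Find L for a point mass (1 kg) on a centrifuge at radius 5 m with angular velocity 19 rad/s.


Given: m = 1 kg, r = 5 m, omega = 19 rad/s
For a point mass: I = m*r^2
I = 1*5^2 = 1*25 = 25
L = I*omega = 25*19
L = 475 kg*m^2/s

475 kg*m^2/s


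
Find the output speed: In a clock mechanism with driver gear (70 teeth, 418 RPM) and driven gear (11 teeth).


Given: N1 = 70 teeth, w1 = 418 RPM, N2 = 11 teeth
Using N1*w1 = N2*w2
w2 = N1*w1 / N2
w2 = 70*418 / 11
w2 = 29260 / 11
w2 = 2660 RPM

2660 RPM


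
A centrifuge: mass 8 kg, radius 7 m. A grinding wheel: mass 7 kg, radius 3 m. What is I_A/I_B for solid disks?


Given: M1=8 kg, R1=7 m, M2=7 kg, R2=3 m
For a disk: I = (1/2)*M*R^2, so I_A/I_B = (M1*R1^2)/(M2*R2^2)
M1*R1^2 = 8*49 = 392
M2*R2^2 = 7*9 = 63
I_A/I_B = 392/63 = 56/9

56/9


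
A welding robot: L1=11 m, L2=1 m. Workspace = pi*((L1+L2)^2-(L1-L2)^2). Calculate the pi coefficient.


Given: L1 = 11, L2 = 1
(L1+L2)^2 = (12)^2 = 144
(L1-L2)^2 = (10)^2 = 100
Difference = 144 - 100 = 44
This equals 4*L1*L2 = 4*11*1 = 44
Workspace area = 44*pi

44


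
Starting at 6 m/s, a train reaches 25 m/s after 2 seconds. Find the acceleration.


Given: initial velocity v0 = 6 m/s, final velocity v = 25 m/s, time t = 2 s
Using a = (v - v0) / t
a = (25 - 6) / 2
a = 19 / 2
a = 19/2 m/s^2

19/2 m/s^2


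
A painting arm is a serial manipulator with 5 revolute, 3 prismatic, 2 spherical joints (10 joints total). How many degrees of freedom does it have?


Given: serial robot with 5 revolute, 3 prismatic, 2 spherical joints
DOF contribution per joint type: revolute=1, prismatic=1, spherical=3, fixed=0
DOF = 5*1 + 3*1 + 2*3
DOF = 14

14


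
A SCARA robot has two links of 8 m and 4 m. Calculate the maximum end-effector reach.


Given: L1 = 8 m, L2 = 4 m
For a 2-link planar arm, max reach = L1 + L2 (fully extended)
Max reach = 8 + 4
Max reach = 12 m

12 m


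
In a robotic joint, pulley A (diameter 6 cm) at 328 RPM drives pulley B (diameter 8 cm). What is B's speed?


Given: D1 = 6 cm, w1 = 328 RPM, D2 = 8 cm
Using D1*w1 = D2*w2
w2 = D1*w1 / D2
w2 = 6*328 / 8
w2 = 1968 / 8
w2 = 246 RPM

246 RPM


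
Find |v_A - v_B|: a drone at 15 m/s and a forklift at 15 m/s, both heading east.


Given: v_A = 15 m/s east, v_B = 15 m/s east
Both move in the same direction; relative speed = |v_A - v_B|
|15 - 15| = |0|
= 0 m/s

0 m/s


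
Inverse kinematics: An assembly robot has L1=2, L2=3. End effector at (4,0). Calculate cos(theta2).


Given: L1 = 2, L2 = 3, target (x, y) = (4, 0)
Using cos(theta2) = (x^2 + y^2 - L1^2 - L2^2) / (2*L1*L2)
x^2 + y^2 = 4^2 + 0 = 16
L1^2 + L2^2 = 4 + 9 = 13
Numerator = 16 - 13 = 3
Denominator = 2*2*3 = 12
cos(theta2) = 3/12 = 1/4

1/4


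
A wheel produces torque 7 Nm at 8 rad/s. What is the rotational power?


Given: tau = 7 Nm, omega = 8 rad/s
Using P = tau * omega
P = 7 * 8
P = 56 W

56 W


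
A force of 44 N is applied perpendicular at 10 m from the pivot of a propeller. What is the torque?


Given: F = 44 N, r = 10 m, angle = 90 deg (perpendicular)
Using tau = F * r * sin(90)
sin(90) = 1
tau = 44 * 10 * 1
tau = 440 Nm

440 Nm


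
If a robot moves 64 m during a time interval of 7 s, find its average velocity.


Given: distance d = 64 m, time t = 7 s
Using v = d / t
v = 64 / 7
v = 64/7 m/s

64/7 m/s


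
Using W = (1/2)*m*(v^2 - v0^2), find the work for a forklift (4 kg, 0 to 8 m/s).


Given: m = 4 kg, v0 = 0 m/s, v = 8 m/s
Using W = (1/2)*m*(v^2 - v0^2)
v^2 = 8^2 = 64
v0^2 = 0^2 = 0
v^2 - v0^2 = 64 - 0 = 64
W = (1/2)*4*64 = 128 J

128 J


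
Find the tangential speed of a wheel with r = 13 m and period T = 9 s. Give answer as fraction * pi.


Given: radius r = 13 m, period T = 9 s
Using v = 2*pi*r / T
v = 2*pi*13 / 9
v = 26*pi / 9
v = 26/9*pi m/s

26/9*pi m/s


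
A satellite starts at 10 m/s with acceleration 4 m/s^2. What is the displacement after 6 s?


Given: v0 = 10 m/s, a = 4 m/s^2, t = 6 s
Using s = v0*t + (1/2)*a*t^2
s = 10*6 + (1/2)*4*6^2
s = 60 + (1/2)*144
s = 60 + 72
s = 132

132 m


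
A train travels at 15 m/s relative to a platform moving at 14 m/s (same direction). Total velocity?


Given: object velocity = 15 m/s, platform velocity = 14 m/s (same direction)
Using classical velocity addition: v_total = v_object + v_platform
v_total = 15 + 14
v_total = 29 m/s

29 m/s


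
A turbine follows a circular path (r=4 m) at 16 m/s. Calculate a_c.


Given: v = 16 m/s, r = 4 m
Using a_c = v^2 / r
a_c = 16^2 / 4
a_c = 256 / 4
a_c = 64 m/s^2

64 m/s^2


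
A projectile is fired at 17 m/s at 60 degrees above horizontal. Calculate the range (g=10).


Given: v0 = 17 m/s, theta = 60 deg, g = 10 m/s^2
sin(2*60) = sin(120) = sqrt(3)/2
Using R = v0^2 * sin(2*theta) / g
R = 17^2 * (sqrt(3)/2) / 10
R = 289 * sqrt(3) / 20
R = 289/20*sqrt(3) m

289/20*sqrt(3) m


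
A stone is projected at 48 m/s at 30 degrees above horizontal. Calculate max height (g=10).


Given: v0 = 48 m/s, theta = 30 deg, g = 10 m/s^2
sin^2(30) = 1/4
Using H = v0^2 * sin^2(theta) / (2*g)
H = 48^2 * 1/4 / (2*10)
H = 2304 * 1/4 / 20
H = 576 / 20
H = 144/5 m

144/5 m


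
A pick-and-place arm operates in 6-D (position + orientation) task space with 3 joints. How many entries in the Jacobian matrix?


Given: task space dimension = 6, joints = 3
Jacobian is a 6 x 3 matrix
Total entries = rows * columns
Total = 6 * 3
Total = 18

18


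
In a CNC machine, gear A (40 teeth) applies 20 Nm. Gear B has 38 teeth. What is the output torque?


Given: N1 = 40, N2 = 38, T1 = 20 Nm
Using T2/T1 = N2/N1
T2 = T1 * N2 / N1
T2 = 20 * 38 / 40
T2 = 760 / 40
T2 = 19 Nm

19 Nm


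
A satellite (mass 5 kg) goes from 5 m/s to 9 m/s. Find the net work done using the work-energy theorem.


Given: m = 5 kg, v0 = 5 m/s, v = 9 m/s
Using W = (1/2)*m*(v^2 - v0^2)
v^2 = 9^2 = 81
v0^2 = 5^2 = 25
v^2 - v0^2 = 81 - 25 = 56
W = (1/2)*5*56 = 140 J

140 J


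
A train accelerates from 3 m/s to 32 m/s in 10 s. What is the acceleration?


Given: initial velocity v0 = 3 m/s, final velocity v = 32 m/s, time t = 10 s
Using a = (v - v0) / t
a = (32 - 3) / 10
a = 29 / 10
a = 29/10 m/s^2

29/10 m/s^2


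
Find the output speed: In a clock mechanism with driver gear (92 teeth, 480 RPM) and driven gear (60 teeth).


Given: N1 = 92 teeth, w1 = 480 RPM, N2 = 60 teeth
Using N1*w1 = N2*w2
w2 = N1*w1 / N2
w2 = 92*480 / 60
w2 = 44160 / 60
w2 = 736 RPM

736 RPM


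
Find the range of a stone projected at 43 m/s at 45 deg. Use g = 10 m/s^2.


Given: v0 = 43 m/s, theta = 45 deg, g = 10 m/s^2
sin(2*45) = sin(90) = 1
Using R = v0^2 * sin(2*theta) / g
R = 43^2 * 1 / 10
R = 1849 / 10
R = 1849/10 m

1849/10 m


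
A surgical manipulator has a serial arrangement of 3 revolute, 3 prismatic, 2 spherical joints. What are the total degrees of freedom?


Given: serial robot with 3 revolute, 3 prismatic, 2 spherical joints
DOF contribution per joint type: revolute=1, prismatic=1, spherical=3, fixed=0
DOF = 3*1 + 3*1 + 2*3
DOF = 12

12


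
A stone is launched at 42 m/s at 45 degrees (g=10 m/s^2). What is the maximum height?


Given: v0 = 42 m/s, theta = 45 deg, g = 10 m/s^2
sin^2(45) = 1/2
Using H = v0^2 * sin^2(theta) / (2*g)
H = 42^2 * 1/2 / (2*10)
H = 1764 * 1/2 / 20
H = 882 / 20
H = 441/10 m

441/10 m


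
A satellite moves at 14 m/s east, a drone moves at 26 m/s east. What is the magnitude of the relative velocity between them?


Given: v_A = 14 m/s east, v_B = 26 m/s east
Both move in the same direction; relative speed = |v_A - v_B|
|14 - 26| = |-12|
= 12 m/s

12 m/s


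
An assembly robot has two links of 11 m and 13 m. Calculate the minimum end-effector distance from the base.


Given: L1 = 11 m, L2 = 13 m
For a 2-link planar arm, min reach = |L1 - L2| (second link folded back)
Min reach = |11 - 13|
Min reach = 2 m

2 m


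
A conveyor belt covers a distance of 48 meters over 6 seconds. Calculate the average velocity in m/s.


Given: distance d = 48 m, time t = 6 s
Using v = d / t
v = 48 / 6
v = 8 m/s

8 m/s


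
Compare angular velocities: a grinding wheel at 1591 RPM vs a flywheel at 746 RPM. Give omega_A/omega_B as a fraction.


Given: RPM_A = 1591, RPM_B = 746
omega = 2*pi*RPM/60, so omega_A/omega_B = RPM_A / RPM_B
omega_A/omega_B = 1591 / 746
omega_A/omega_B = 1591/746

1591/746


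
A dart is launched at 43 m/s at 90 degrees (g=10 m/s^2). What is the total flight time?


Given: v0 = 43 m/s, theta = 90 deg, g = 10 m/s^2
sin(90) = 1
Using T = 2*v0*sin(theta) / g
T = 2*43*1 / 10
T = 86 / 10
T = 43/5 s

43/5 s


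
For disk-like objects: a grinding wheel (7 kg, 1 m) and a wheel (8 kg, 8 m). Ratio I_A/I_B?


Given: M1=7 kg, R1=1 m, M2=8 kg, R2=8 m
For a disk: I = (1/2)*M*R^2, so I_A/I_B = (M1*R1^2)/(M2*R2^2)
M1*R1^2 = 7*1 = 7
M2*R2^2 = 8*64 = 512
I_A/I_B = 7/512 = 7/512

7/512


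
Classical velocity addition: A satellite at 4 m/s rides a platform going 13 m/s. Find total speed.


Given: object velocity = 4 m/s, platform velocity = 13 m/s (same direction)
Using classical velocity addition: v_total = v_object + v_platform
v_total = 4 + 13
v_total = 17 m/s

17 m/s


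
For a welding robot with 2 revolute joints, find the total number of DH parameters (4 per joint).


Given: 2 joints, 4 DH parameters per joint (d, theta, a, alpha)
Total DH parameters = number_of_joints * 4
Total = 2 * 4
Total = 8

8


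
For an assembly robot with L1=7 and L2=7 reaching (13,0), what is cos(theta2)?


Given: L1 = 7, L2 = 7, target (x, y) = (13, 0)
Using cos(theta2) = (x^2 + y^2 - L1^2 - L2^2) / (2*L1*L2)
x^2 + y^2 = 13^2 + 0 = 169
L1^2 + L2^2 = 49 + 49 = 98
Numerator = 169 - 98 = 71
Denominator = 2*7*7 = 98
cos(theta2) = 71/98 = 71/98

71/98


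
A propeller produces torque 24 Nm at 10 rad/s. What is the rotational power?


Given: tau = 24 Nm, omega = 10 rad/s
Using P = tau * omega
P = 24 * 10
P = 240 W

240 W


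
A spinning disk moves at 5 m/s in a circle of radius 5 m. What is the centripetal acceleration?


Given: v = 5 m/s, r = 5 m
Using a_c = v^2 / r
a_c = 5^2 / 5
a_c = 25 / 5
a_c = 5 m/s^2

5 m/s^2


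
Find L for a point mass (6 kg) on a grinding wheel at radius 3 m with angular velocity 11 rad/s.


Given: m = 6 kg, r = 3 m, omega = 11 rad/s
For a point mass: I = m*r^2
I = 6*3^2 = 6*9 = 54
L = I*omega = 54*11
L = 594 kg*m^2/s

594 kg*m^2/s


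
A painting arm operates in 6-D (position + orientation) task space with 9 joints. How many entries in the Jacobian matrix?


Given: task space dimension = 6, joints = 9
Jacobian is a 6 x 9 matrix
Total entries = rows * columns
Total = 6 * 9
Total = 54

54


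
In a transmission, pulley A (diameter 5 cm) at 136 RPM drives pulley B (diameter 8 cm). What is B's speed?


Given: D1 = 5 cm, w1 = 136 RPM, D2 = 8 cm
Using D1*w1 = D2*w2
w2 = D1*w1 / D2
w2 = 5*136 / 8
w2 = 680 / 8
w2 = 85 RPM

85 RPM


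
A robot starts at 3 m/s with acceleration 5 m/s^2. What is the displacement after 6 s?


Given: v0 = 3 m/s, a = 5 m/s^2, t = 6 s
Using s = v0*t + (1/2)*a*t^2
s = 3*6 + (1/2)*5*6^2
s = 18 + (1/2)*180
s = 18 + 90
s = 108

108 m


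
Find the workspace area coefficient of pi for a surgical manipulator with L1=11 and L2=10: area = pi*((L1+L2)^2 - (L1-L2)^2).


Given: L1 = 11, L2 = 10
(L1+L2)^2 = (21)^2 = 441
(L1-L2)^2 = (1)^2 = 1
Difference = 441 - 1 = 440
This equals 4*L1*L2 = 4*11*10 = 440
Workspace area = 440*pi

440


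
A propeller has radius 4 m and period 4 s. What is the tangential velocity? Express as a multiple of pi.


Given: radius r = 4 m, period T = 4 s
Using v = 2*pi*r / T
v = 2*pi*4 / 4
v = 8*pi / 4
v = 2*pi m/s

2*pi m/s


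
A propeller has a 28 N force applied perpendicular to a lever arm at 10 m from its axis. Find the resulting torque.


Given: F = 28 N, r = 10 m, angle = 90 deg (perpendicular)
Using tau = F * r * sin(90)
sin(90) = 1
tau = 28 * 10 * 1
tau = 280 Nm

280 Nm


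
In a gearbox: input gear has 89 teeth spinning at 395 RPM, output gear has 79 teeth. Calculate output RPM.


Given: N1 = 89 teeth, w1 = 395 RPM, N2 = 79 teeth
Using N1*w1 = N2*w2
w2 = N1*w1 / N2
w2 = 89*395 / 79
w2 = 35155 / 79
w2 = 445 RPM

445 RPM


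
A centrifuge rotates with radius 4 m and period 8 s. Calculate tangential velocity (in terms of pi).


Given: radius r = 4 m, period T = 8 s
Using v = 2*pi*r / T
v = 2*pi*4 / 8
v = 8*pi / 8
v = 1*pi m/s

1*pi m/s


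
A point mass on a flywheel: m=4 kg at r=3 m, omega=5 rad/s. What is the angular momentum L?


Given: m = 4 kg, r = 3 m, omega = 5 rad/s
For a point mass: I = m*r^2
I = 4*3^2 = 4*9 = 36
L = I*omega = 36*5
L = 180 kg*m^2/s

180 kg*m^2/s


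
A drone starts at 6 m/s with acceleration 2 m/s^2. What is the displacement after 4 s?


Given: v0 = 6 m/s, a = 2 m/s^2, t = 4 s
Using s = v0*t + (1/2)*a*t^2
s = 6*4 + (1/2)*2*4^2
s = 24 + (1/2)*32
s = 24 + 16
s = 40

40 m


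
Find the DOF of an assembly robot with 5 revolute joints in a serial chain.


Given: serial robot with 5 revolute joints
DOF contribution per joint type: revolute=1, prismatic=1, spherical=3, fixed=0
DOF = 5*1
DOF = 5

5


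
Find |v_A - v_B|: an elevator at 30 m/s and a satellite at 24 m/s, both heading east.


Given: v_A = 30 m/s east, v_B = 24 m/s east
Both move in the same direction; relative speed = |v_A - v_B|
|30 - 24| = |6|
= 6 m/s

6 m/s


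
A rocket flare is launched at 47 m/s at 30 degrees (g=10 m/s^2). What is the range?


Given: v0 = 47 m/s, theta = 30 deg, g = 10 m/s^2
sin(2*30) = sin(60) = sqrt(3)/2
Using R = v0^2 * sin(2*theta) / g
R = 47^2 * (sqrt(3)/2) / 10
R = 2209 * sqrt(3) / 20
R = 2209/20*sqrt(3) m

2209/20*sqrt(3) m


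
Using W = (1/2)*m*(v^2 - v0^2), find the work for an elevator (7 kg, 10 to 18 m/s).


Given: m = 7 kg, v0 = 10 m/s, v = 18 m/s
Using W = (1/2)*m*(v^2 - v0^2)
v^2 = 18^2 = 324
v0^2 = 10^2 = 100
v^2 - v0^2 = 324 - 100 = 224
W = (1/2)*7*224 = 784 J

784 J


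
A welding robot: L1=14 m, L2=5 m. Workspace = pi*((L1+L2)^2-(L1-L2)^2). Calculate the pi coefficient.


Given: L1 = 14, L2 = 5
(L1+L2)^2 = (19)^2 = 361
(L1-L2)^2 = (9)^2 = 81
Difference = 361 - 81 = 280
This equals 4*L1*L2 = 4*14*5 = 280
Workspace area = 280*pi

280


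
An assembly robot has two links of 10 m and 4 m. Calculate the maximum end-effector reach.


Given: L1 = 10 m, L2 = 4 m
For a 2-link planar arm, max reach = L1 + L2 (fully extended)
Max reach = 10 + 4
Max reach = 14 m

14 m


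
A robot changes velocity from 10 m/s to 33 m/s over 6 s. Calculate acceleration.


Given: initial velocity v0 = 10 m/s, final velocity v = 33 m/s, time t = 6 s
Using a = (v - v0) / t
a = (33 - 10) / 6
a = 23 / 6
a = 23/6 m/s^2

23/6 m/s^2


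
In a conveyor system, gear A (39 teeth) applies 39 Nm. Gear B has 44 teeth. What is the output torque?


Given: N1 = 39, N2 = 44, T1 = 39 Nm
Using T2/T1 = N2/N1
T2 = T1 * N2 / N1
T2 = 39 * 44 / 39
T2 = 1716 / 39
T2 = 44 Nm

44 Nm


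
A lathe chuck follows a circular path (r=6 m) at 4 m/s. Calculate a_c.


Given: v = 4 m/s, r = 6 m
Using a_c = v^2 / r
a_c = 4^2 / 6
a_c = 16 / 6
a_c = 8/3 m/s^2

8/3 m/s^2


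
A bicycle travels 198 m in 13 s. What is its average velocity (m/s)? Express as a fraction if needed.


Given: distance d = 198 m, time t = 13 s
Using v = d / t
v = 198 / 13
v = 198/13 m/s

198/13 m/s


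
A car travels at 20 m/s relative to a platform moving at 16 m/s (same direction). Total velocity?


Given: object velocity = 20 m/s, platform velocity = 16 m/s (same direction)
Using classical velocity addition: v_total = v_object + v_platform
v_total = 20 + 16
v_total = 36 m/s

36 m/s


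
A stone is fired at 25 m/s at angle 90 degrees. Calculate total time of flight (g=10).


Given: v0 = 25 m/s, theta = 90 deg, g = 10 m/s^2
sin(90) = 1
Using T = 2*v0*sin(theta) / g
T = 2*25*1 / 10
T = 50 / 10
T = 5 s

5 s


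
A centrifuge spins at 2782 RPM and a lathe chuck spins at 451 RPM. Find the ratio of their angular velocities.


Given: RPM_A = 2782, RPM_B = 451
omega = 2*pi*RPM/60, so omega_A/omega_B = RPM_A / RPM_B
omega_A/omega_B = 2782 / 451
omega_A/omega_B = 2782/451

2782/451


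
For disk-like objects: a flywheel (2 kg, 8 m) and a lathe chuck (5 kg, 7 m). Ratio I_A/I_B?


Given: M1=2 kg, R1=8 m, M2=5 kg, R2=7 m
For a disk: I = (1/2)*M*R^2, so I_A/I_B = (M1*R1^2)/(M2*R2^2)
M1*R1^2 = 2*64 = 128
M2*R2^2 = 5*49 = 245
I_A/I_B = 128/245 = 128/245

128/245


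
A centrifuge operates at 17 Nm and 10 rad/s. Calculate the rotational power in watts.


Given: tau = 17 Nm, omega = 10 rad/s
Using P = tau * omega
P = 17 * 10
P = 170 W

170 W


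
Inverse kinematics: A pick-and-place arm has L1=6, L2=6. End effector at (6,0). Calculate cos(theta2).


Given: L1 = 6, L2 = 6, target (x, y) = (6, 0)
Using cos(theta2) = (x^2 + y^2 - L1^2 - L2^2) / (2*L1*L2)
x^2 + y^2 = 6^2 + 0 = 36
L1^2 + L2^2 = 36 + 36 = 72
Numerator = 36 - 72 = -36
Denominator = 2*6*6 = 72
cos(theta2) = -36/72 = -1/2

-1/2


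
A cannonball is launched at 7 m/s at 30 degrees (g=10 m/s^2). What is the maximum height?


Given: v0 = 7 m/s, theta = 30 deg, g = 10 m/s^2
sin^2(30) = 1/4
Using H = v0^2 * sin^2(theta) / (2*g)
H = 7^2 * 1/4 / (2*10)
H = 49 * 1/4 / 20
H = 49/4 / 20
H = 49/80 m

49/80 m


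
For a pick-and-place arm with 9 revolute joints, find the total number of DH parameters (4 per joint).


Given: 9 joints, 4 DH parameters per joint (d, theta, a, alpha)
Total DH parameters = number_of_joints * 4
Total = 9 * 4
Total = 36

36


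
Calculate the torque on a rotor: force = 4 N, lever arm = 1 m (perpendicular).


Given: F = 4 N, r = 1 m, angle = 90 deg (perpendicular)
Using tau = F * r * sin(90)
sin(90) = 1
tau = 4 * 1 * 1
tau = 4 Nm

4 Nm


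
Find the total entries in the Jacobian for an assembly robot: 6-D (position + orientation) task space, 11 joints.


Given: task space dimension = 6, joints = 11
Jacobian is a 6 x 11 matrix
Total entries = rows * columns
Total = 6 * 11
Total = 66

66


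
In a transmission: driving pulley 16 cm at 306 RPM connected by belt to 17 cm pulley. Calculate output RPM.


Given: D1 = 16 cm, w1 = 306 RPM, D2 = 17 cm
Using D1*w1 = D2*w2
w2 = D1*w1 / D2
w2 = 16*306 / 17
w2 = 4896 / 17
w2 = 288 RPM

288 RPM


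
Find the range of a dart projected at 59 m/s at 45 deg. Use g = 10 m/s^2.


Given: v0 = 59 m/s, theta = 45 deg, g = 10 m/s^2
sin(2*45) = sin(90) = 1
Using R = v0^2 * sin(2*theta) / g
R = 59^2 * 1 / 10
R = 3481 / 10
R = 3481/10 m

3481/10 m


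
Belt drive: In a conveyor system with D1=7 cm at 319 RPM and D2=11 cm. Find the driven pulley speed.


Given: D1 = 7 cm, w1 = 319 RPM, D2 = 11 cm
Using D1*w1 = D2*w2
w2 = D1*w1 / D2
w2 = 7*319 / 11
w2 = 2233 / 11
w2 = 203 RPM

203 RPM


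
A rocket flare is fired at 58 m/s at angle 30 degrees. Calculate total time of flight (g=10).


Given: v0 = 58 m/s, theta = 30 deg, g = 10 m/s^2
sin(30) = 1/2
Using T = 2*v0*sin(theta) / g
T = 2*58*1/2 / 10
T = 58 / 10
T = 29/5 s

29/5 s


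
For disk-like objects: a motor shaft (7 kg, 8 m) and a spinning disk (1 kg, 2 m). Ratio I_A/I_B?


Given: M1=7 kg, R1=8 m, M2=1 kg, R2=2 m
For a disk: I = (1/2)*M*R^2, so I_A/I_B = (M1*R1^2)/(M2*R2^2)
M1*R1^2 = 7*64 = 448
M2*R2^2 = 1*4 = 4
I_A/I_B = 448/4 = 112

112


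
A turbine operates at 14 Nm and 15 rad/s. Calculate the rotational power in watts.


Given: tau = 14 Nm, omega = 15 rad/s
Using P = tau * omega
P = 14 * 15
P = 210 W

210 W


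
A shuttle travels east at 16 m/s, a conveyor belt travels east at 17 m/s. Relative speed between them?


Given: v_A = 16 m/s east, v_B = 17 m/s east
Both move in the same direction; relative speed = |v_A - v_B|
|16 - 17| = |-1|
= 1 m/s

1 m/s


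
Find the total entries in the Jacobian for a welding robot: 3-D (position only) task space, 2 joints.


Given: task space dimension = 3, joints = 2
Jacobian is a 3 x 2 matrix
Total entries = rows * columns
Total = 3 * 2
Total = 6

6


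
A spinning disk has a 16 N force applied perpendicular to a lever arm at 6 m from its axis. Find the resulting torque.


Given: F = 16 N, r = 6 m, angle = 90 deg (perpendicular)
Using tau = F * r * sin(90)
sin(90) = 1
tau = 16 * 6 * 1
tau = 96 Nm

96 Nm


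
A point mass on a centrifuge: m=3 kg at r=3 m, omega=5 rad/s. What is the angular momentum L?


Given: m = 3 kg, r = 3 m, omega = 5 rad/s
For a point mass: I = m*r^2
I = 3*3^2 = 3*9 = 27
L = I*omega = 27*5
L = 135 kg*m^2/s

135 kg*m^2/s


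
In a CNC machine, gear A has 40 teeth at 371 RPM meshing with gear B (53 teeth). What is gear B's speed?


Given: N1 = 40 teeth, w1 = 371 RPM, N2 = 53 teeth
Using N1*w1 = N2*w2
w2 = N1*w1 / N2
w2 = 40*371 / 53
w2 = 14840 / 53
w2 = 280 RPM

280 RPM


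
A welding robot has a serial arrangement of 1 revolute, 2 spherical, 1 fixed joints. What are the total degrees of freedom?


Given: serial robot with 1 revolute, 2 spherical, 1 fixed joints
DOF contribution per joint type: revolute=1, prismatic=1, spherical=3, fixed=0
DOF = 1*1 + 2*3 + 1*0
DOF = 7

7


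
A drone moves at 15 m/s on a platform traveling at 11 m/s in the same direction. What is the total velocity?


Given: object velocity = 15 m/s, platform velocity = 11 m/s (same direction)
Using classical velocity addition: v_total = v_object + v_platform
v_total = 15 + 11
v_total = 26 m/s

26 m/s


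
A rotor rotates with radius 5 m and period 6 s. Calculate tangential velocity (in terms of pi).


Given: radius r = 5 m, period T = 6 s
Using v = 2*pi*r / T
v = 2*pi*5 / 6
v = 10*pi / 6
v = 5/3*pi m/s

5/3*pi m/s


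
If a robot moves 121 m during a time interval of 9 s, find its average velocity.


Given: distance d = 121 m, time t = 9 s
Using v = d / t
v = 121 / 9
v = 121/9 m/s

121/9 m/s


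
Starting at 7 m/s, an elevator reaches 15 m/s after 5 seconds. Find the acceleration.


Given: initial velocity v0 = 7 m/s, final velocity v = 15 m/s, time t = 5 s
Using a = (v - v0) / t
a = (15 - 7) / 5
a = 8 / 5
a = 8/5 m/s^2

8/5 m/s^2


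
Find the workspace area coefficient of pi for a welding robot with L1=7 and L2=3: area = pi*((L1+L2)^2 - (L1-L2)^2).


Given: L1 = 7, L2 = 3
(L1+L2)^2 = (10)^2 = 100
(L1-L2)^2 = (4)^2 = 16
Difference = 100 - 16 = 84
This equals 4*L1*L2 = 4*7*3 = 84
Workspace area = 84*pi

84


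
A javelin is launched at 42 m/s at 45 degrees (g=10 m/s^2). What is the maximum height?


Given: v0 = 42 m/s, theta = 45 deg, g = 10 m/s^2
sin^2(45) = 1/2
Using H = v0^2 * sin^2(theta) / (2*g)
H = 42^2 * 1/2 / (2*10)
H = 1764 * 1/2 / 20
H = 882 / 20
H = 441/10 m

441/10 m


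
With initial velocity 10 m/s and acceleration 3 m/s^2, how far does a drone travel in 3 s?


Given: v0 = 10 m/s, a = 3 m/s^2, t = 3 s
Using s = v0*t + (1/2)*a*t^2
s = 10*3 + (1/2)*3*3^2
s = 30 + (1/2)*27
s = 30 + 27/2
s = 87/2

87/2 m


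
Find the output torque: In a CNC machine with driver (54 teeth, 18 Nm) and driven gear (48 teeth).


Given: N1 = 54, N2 = 48, T1 = 18 Nm
Using T2/T1 = N2/N1
T2 = T1 * N2 / N1
T2 = 18 * 48 / 54
T2 = 864 / 54
T2 = 16 Nm

16 Nm


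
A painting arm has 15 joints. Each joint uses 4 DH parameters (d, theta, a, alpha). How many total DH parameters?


Given: 15 joints, 4 DH parameters per joint (d, theta, a, alpha)
Total DH parameters = number_of_joints * 4
Total = 15 * 4
Total = 60

60


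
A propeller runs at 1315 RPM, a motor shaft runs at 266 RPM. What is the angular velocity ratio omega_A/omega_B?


Given: RPM_A = 1315, RPM_B = 266
omega = 2*pi*RPM/60, so omega_A/omega_B = RPM_A / RPM_B
omega_A/omega_B = 1315 / 266
omega_A/omega_B = 1315/266

1315/266


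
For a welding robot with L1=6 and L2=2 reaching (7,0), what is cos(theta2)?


Given: L1 = 6, L2 = 2, target (x, y) = (7, 0)
Using cos(theta2) = (x^2 + y^2 - L1^2 - L2^2) / (2*L1*L2)
x^2 + y^2 = 7^2 + 0 = 49
L1^2 + L2^2 = 36 + 4 = 40
Numerator = 49 - 40 = 9
Denominator = 2*6*2 = 24
cos(theta2) = 9/24 = 3/8

3/8


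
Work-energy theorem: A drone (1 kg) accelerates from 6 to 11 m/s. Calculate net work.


Given: m = 1 kg, v0 = 6 m/s, v = 11 m/s
Using W = (1/2)*m*(v^2 - v0^2)
v^2 = 11^2 = 121
v0^2 = 6^2 = 36
v^2 - v0^2 = 121 - 36 = 85
W = (1/2)*1*85 = 85/2 J

85/2 J


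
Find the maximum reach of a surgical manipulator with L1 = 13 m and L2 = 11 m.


Given: L1 = 13 m, L2 = 11 m
For a 2-link planar arm, max reach = L1 + L2 (fully extended)
Max reach = 13 + 11
Max reach = 24 m

24 m


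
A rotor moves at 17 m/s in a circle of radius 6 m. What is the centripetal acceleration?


Given: v = 17 m/s, r = 6 m
Using a_c = v^2 / r
a_c = 17^2 / 6
a_c = 289 / 6
a_c = 289/6 m/s^2

289/6 m/s^2


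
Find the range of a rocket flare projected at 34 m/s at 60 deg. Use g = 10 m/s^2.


Given: v0 = 34 m/s, theta = 60 deg, g = 10 m/s^2
sin(2*60) = sin(120) = sqrt(3)/2
Using R = v0^2 * sin(2*theta) / g
R = 34^2 * (sqrt(3)/2) / 10
R = 1156 * sqrt(3) / 20
R = 289/5*sqrt(3) m

289/5*sqrt(3) m


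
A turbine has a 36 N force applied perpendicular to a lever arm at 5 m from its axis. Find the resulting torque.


Given: F = 36 N, r = 5 m, angle = 90 deg (perpendicular)
Using tau = F * r * sin(90)
sin(90) = 1
tau = 36 * 5 * 1
tau = 180 Nm

180 Nm


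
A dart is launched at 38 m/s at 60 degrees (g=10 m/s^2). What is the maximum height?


Given: v0 = 38 m/s, theta = 60 deg, g = 10 m/s^2
sin^2(60) = 3/4
Using H = v0^2 * sin^2(theta) / (2*g)
H = 38^2 * 3/4 / (2*10)
H = 1444 * 3/4 / 20
H = 1083 / 20
H = 1083/20 m

1083/20 m


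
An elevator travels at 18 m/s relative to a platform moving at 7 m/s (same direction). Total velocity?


Given: object velocity = 18 m/s, platform velocity = 7 m/s (same direction)
Using classical velocity addition: v_total = v_object + v_platform
v_total = 18 + 7
v_total = 25 m/s

25 m/s


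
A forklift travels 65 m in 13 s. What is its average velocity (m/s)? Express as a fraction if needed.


Given: distance d = 65 m, time t = 13 s
Using v = d / t
v = 65 / 13
v = 5 m/s

5 m/s


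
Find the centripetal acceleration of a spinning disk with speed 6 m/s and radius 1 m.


Given: v = 6 m/s, r = 1 m
Using a_c = v^2 / r
a_c = 6^2 / 1
a_c = 36 / 1
a_c = 36 m/s^2

36 m/s^2


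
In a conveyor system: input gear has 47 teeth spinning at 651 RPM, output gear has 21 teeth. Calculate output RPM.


Given: N1 = 47 teeth, w1 = 651 RPM, N2 = 21 teeth
Using N1*w1 = N2*w2
w2 = N1*w1 / N2
w2 = 47*651 / 21
w2 = 30597 / 21
w2 = 1457 RPM

1457 RPM


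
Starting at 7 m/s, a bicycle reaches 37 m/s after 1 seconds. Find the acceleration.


Given: initial velocity v0 = 7 m/s, final velocity v = 37 m/s, time t = 1 s
Using a = (v - v0) / t
a = (37 - 7) / 1
a = 30 / 1
a = 30 m/s^2

30 m/s^2


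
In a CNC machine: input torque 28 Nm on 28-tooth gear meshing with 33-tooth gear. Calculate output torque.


Given: N1 = 28, N2 = 33, T1 = 28 Nm
Using T2/T1 = N2/N1
T2 = T1 * N2 / N1
T2 = 28 * 33 / 28
T2 = 924 / 28
T2 = 33 Nm

33 Nm


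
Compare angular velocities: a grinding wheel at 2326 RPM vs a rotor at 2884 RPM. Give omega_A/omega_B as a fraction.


Given: RPM_A = 2326, RPM_B = 2884
omega = 2*pi*RPM/60, so omega_A/omega_B = RPM_A / RPM_B
omega_A/omega_B = 2326 / 2884
omega_A/omega_B = 1163/1442

1163/1442


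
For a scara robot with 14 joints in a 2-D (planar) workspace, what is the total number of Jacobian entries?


Given: task space dimension = 2, joints = 14
Jacobian is a 2 x 14 matrix
Total entries = rows * columns
Total = 2 * 14
Total = 28

28


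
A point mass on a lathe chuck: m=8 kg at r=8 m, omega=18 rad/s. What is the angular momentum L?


Given: m = 8 kg, r = 8 m, omega = 18 rad/s
For a point mass: I = m*r^2
I = 8*8^2 = 8*64 = 512
L = I*omega = 512*18
L = 9216 kg*m^2/s

9216 kg*m^2/s


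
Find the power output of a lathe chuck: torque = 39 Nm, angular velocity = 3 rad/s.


Given: tau = 39 Nm, omega = 3 rad/s
Using P = tau * omega
P = 39 * 3
P = 117 W

117 W


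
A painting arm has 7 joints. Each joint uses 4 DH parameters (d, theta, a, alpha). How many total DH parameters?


Given: 7 joints, 4 DH parameters per joint (d, theta, a, alpha)
Total DH parameters = number_of_joints * 4
Total = 7 * 4
Total = 28

28


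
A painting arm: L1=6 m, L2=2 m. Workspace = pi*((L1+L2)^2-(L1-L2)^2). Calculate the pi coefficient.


Given: L1 = 6, L2 = 2
(L1+L2)^2 = (8)^2 = 64
(L1-L2)^2 = (4)^2 = 16
Difference = 64 - 16 = 48
This equals 4*L1*L2 = 4*6*2 = 48
Workspace area = 48*pi

48


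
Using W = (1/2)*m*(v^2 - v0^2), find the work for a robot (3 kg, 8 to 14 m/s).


Given: m = 3 kg, v0 = 8 m/s, v = 14 m/s
Using W = (1/2)*m*(v^2 - v0^2)
v^2 = 14^2 = 196
v0^2 = 8^2 = 64
v^2 - v0^2 = 196 - 64 = 132
W = (1/2)*3*132 = 198 J

198 J


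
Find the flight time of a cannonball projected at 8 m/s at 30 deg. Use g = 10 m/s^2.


Given: v0 = 8 m/s, theta = 30 deg, g = 10 m/s^2
sin(30) = 1/2
Using T = 2*v0*sin(theta) / g
T = 2*8*1/2 / 10
T = 8 / 10
T = 4/5 s

4/5 s


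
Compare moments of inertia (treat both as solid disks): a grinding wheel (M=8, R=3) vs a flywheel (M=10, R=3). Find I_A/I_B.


Given: M1=8 kg, R1=3 m, M2=10 kg, R2=3 m
For a disk: I = (1/2)*M*R^2, so I_A/I_B = (M1*R1^2)/(M2*R2^2)
M1*R1^2 = 8*9 = 72
M2*R2^2 = 10*9 = 90
I_A/I_B = 72/90 = 4/5

4/5


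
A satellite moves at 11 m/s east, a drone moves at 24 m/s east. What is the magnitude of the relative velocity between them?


Given: v_A = 11 m/s east, v_B = 24 m/s east
Both move in the same direction; relative speed = |v_A - v_B|
|11 - 24| = |-13|
= 13 m/s

13 m/s
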